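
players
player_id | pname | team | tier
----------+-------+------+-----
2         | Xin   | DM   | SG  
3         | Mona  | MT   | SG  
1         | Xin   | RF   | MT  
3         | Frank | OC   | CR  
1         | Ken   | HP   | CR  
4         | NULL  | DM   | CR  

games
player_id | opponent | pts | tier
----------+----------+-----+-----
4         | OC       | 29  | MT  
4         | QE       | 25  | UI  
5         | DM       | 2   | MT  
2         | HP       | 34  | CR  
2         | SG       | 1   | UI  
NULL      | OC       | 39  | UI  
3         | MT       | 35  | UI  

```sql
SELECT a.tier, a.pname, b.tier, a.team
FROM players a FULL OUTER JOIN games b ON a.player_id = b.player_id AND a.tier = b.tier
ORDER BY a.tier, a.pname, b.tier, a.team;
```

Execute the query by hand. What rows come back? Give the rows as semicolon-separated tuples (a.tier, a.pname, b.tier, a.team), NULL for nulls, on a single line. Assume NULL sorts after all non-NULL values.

(CR, Frank, NULL, OC); (CR, Ken, NULL, HP); (CR, NULL, NULL, DM); (MT, Xin, NULL, RF); (SG, Mona, NULL, MT); (SG, Xin, NULL, DM); (NULL, NULL, CR, NULL); (NULL, NULL, MT, NULL); (NULL, NULL, MT, NULL); (NULL, NULL, UI, NULL); (NULL, NULL, UI, NULL); (NULL, NULL, UI, NULL); (NULL, NULL, UI, NULL)

FULL OUTER JOIN keeps every row from both sides; unmatched rows get NULL for the other side's columns.
Matching on a.player_id = b.player_id AND a.tier = b.tier. A NULL in a compared column never satisfies the condition.
Matched pairs: 0; unmatched a rows kept: 6; unmatched b rows kept: 7.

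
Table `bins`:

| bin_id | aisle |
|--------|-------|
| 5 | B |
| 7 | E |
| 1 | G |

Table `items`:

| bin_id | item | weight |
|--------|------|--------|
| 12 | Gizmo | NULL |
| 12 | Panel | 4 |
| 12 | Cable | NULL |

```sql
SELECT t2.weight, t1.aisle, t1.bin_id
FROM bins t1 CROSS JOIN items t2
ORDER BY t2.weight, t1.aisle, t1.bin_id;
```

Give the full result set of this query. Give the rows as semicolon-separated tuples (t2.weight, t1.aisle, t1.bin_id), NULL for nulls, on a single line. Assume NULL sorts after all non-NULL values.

(4, B, 5); (4, E, 7); (4, G, 1); (NULL, B, 5); (NULL, B, 5); (NULL, E, 7); (NULL, E, 7); (NULL, G, 1); (NULL, G, 1)

CROSS JOIN pairs every row of `bins` with every row of `items`: 3 × 3 = 9 rows.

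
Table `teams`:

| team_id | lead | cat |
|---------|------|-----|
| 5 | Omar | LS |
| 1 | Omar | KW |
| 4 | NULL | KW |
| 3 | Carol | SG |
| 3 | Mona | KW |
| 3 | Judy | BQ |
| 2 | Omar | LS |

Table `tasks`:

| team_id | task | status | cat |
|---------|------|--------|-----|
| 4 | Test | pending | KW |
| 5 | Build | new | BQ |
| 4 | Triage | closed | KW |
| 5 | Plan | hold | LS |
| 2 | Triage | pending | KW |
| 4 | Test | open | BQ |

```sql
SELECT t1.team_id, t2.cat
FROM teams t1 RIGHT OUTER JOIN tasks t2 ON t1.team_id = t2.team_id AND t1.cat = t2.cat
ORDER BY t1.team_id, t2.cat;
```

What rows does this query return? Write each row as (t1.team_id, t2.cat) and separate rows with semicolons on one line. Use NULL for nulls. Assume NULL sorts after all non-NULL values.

RIGHT JOIN keeps every row from `tasks`; unmatched rows get NULL for `teams`'s columns.
Matching on t1.team_id = t2.team_id AND t1.cat = t2.cat.
- team_id=5, cat=LS: 1 matching t2 row(s), so 1 row(s) emitted.
- team_id=1, cat=KW: no matching t2 row.
- team_id=4, cat=KW: 2 matching t2 row(s), so 2 row(s) emitted.
- team_id=3, cat=SG: no matching t2 row.
- team_id=3, cat=KW: no matching t2 row.
- team_id=3, cat=BQ: no matching t2 row.
- team_id=2, cat=LS: no matching t2 row.
- 3 row(s) from t2 found no t1 partner → padded with NULL.
After projecting and ordering:
t1.team_id | t2.cat
4 | KW
4 | KW
5 | LS
NULL | BQ
NULL | BQ
NULL | KW

(4, KW); (4, KW); (5, LS); (NULL, BQ); (NULL, BQ); (NULL, KW)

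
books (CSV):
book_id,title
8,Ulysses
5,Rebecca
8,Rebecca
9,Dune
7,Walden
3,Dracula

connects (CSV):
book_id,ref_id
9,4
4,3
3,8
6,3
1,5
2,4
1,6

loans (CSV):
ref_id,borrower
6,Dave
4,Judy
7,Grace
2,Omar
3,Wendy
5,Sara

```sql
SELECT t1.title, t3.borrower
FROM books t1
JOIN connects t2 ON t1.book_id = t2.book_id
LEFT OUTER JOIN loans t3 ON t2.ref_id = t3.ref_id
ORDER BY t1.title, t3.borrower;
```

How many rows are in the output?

2

Joins associate left-to-right: books INNER JOIN connects on book_id gives 2 intermediate row(s).
Then LEFT JOIN `loans t3` on ref_id: each of those 2 rows is kept; rows whose t2.ref_id has no match in t3 get NULL for t3's columns.
Result: 2 row(s).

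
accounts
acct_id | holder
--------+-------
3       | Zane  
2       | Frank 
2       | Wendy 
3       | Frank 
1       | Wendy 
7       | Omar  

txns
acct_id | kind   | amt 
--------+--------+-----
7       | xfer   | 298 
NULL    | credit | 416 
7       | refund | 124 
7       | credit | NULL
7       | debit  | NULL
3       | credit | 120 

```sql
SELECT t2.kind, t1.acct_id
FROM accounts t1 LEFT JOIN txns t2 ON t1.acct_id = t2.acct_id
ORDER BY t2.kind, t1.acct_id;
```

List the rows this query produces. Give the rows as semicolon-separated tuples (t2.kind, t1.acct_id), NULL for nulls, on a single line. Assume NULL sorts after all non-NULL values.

(credit, 3); (credit, 3); (credit, 7); (debit, 7); (refund, 7); (xfer, 7); (NULL, 1); (NULL, 2); (NULL, 2)

LEFT JOIN keeps every row from `accounts`; unmatched rows get NULL for `txns`'s columns.
Matching on t1.acct_id = t2.acct_id. A NULL in a compared column never satisfies the condition.
- acct_id=3: 1 matching t2 row(s), so 1 row(s) emitted.
- acct_id=2: no t2 row matches, row kept with t2 columns NULL.
- acct_id=2: no t2 row matches, row kept with t2 columns NULL.
- acct_id=3: 1 matching t2 row(s), so 1 row(s) emitted.
- acct_id=1: no t2 row matches, row kept with t2 columns NULL.
- acct_id=7: 4 matching t2 row(s), so 4 row(s) emitted.
After projecting and ordering:
t2.kind | t1.acct_id
credit | 3
credit | 3
credit | 7
debit | 7
refund | 7
xfer | 7
NULL | 1
NULL | 2
NULL | 2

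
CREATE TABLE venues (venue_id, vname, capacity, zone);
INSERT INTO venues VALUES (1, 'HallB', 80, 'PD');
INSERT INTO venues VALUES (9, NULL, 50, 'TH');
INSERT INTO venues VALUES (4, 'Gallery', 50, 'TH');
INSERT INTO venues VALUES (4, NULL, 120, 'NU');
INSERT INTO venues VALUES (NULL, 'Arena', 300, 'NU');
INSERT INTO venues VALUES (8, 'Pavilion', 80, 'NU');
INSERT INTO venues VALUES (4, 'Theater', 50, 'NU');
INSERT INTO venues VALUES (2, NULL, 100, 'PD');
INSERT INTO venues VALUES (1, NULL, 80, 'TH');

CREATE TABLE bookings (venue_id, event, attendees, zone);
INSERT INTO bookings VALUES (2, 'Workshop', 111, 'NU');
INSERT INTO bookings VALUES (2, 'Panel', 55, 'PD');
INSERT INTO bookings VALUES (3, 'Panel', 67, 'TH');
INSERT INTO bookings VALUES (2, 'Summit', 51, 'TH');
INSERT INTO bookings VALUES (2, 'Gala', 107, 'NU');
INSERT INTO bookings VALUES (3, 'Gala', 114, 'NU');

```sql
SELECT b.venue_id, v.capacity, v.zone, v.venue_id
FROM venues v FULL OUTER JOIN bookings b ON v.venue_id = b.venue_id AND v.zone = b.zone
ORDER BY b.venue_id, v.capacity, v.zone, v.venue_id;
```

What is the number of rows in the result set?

14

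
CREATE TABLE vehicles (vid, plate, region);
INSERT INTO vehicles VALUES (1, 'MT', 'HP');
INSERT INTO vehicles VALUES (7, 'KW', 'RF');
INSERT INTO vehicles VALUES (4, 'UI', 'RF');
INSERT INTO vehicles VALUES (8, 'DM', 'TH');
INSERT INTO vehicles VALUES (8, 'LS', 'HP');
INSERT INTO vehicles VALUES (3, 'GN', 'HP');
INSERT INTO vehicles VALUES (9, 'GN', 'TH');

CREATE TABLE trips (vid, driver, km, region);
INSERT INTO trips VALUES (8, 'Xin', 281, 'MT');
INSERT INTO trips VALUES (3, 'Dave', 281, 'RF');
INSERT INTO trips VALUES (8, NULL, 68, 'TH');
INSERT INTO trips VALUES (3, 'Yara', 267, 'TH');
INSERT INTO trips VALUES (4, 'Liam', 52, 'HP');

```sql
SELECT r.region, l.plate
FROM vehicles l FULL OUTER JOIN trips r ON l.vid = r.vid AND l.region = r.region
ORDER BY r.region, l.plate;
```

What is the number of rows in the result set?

11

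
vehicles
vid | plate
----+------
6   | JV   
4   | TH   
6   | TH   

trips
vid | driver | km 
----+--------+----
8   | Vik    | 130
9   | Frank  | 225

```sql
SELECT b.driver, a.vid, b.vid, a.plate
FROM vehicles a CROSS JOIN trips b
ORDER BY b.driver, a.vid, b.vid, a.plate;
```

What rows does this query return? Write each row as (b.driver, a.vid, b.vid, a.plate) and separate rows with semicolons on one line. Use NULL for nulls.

CROSS JOIN pairs every row of `vehicles` with every row of `trips`: 3 × 2 = 6 rows.
After projecting and ordering:
b.driver | a.vid | b.vid | a.plate
Frank | 4 | 9 | TH
Frank | 6 | 9 | JV
Frank | 6 | 9 | TH
Vik | 4 | 8 | TH
Vik | 6 | 8 | JV
Vik | 6 | 8 | TH

(Frank, 4, 9, TH); (Frank, 6, 9, JV); (Frank, 6, 9, TH); (Vik, 4, 8, TH); (Vik, 6, 8, JV); (Vik, 6, 8, TH)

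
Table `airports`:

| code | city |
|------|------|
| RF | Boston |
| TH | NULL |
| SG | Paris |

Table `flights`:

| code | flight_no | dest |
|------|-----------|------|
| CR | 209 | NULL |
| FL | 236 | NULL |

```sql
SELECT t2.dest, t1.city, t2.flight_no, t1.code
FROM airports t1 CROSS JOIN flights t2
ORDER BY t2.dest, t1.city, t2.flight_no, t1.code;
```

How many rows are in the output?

6

CROSS JOIN pairs every row of `airports` with every row of `flights`: 3 × 2 = 6 rows.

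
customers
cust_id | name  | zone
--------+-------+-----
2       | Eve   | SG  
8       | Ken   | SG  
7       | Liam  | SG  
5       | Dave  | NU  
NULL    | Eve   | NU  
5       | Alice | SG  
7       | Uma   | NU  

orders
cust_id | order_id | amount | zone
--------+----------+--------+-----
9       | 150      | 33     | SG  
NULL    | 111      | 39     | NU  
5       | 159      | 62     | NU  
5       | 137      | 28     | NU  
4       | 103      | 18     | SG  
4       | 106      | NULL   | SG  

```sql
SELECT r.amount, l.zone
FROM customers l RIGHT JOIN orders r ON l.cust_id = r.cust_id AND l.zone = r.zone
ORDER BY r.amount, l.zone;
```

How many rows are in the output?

RIGHT JOIN keeps every row from `orders`; unmatched rows get NULL for `customers`'s columns.
Matching on l.cust_id = r.cust_id AND l.zone = r.zone. A NULL in a compared column never satisfies the condition.
- cust_id=2, zone=SG: no matching r row.
- cust_id=8, zone=SG: no matching r row.
- cust_id=7, zone=SG: no matching r row.
- cust_id=5, zone=NU: 2 matching r row(s), so 2 row(s) emitted.
- cust_id=NULL, zone=NU: no matching r row.
- cust_id=5, zone=SG: no matching r row.
- cust_id=7, zone=NU: no matching r row.
- 4 r row(s) had no l match → kept, l columns NULL.
Total: 2 matched + 4 padded = 6 rows.

6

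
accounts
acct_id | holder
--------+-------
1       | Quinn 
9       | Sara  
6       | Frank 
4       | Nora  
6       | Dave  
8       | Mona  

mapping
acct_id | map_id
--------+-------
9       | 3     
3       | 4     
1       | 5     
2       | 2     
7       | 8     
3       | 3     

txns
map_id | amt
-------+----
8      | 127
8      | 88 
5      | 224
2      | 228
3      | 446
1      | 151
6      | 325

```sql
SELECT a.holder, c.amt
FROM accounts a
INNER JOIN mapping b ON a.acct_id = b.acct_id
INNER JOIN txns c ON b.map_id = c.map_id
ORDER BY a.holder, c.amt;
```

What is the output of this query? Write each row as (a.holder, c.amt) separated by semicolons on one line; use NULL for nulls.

Evaluate left to right. First `accounts a INNER JOIN mapping b` on acct_id: 2 row(s).
Then INNER JOIN `txns c` on map_id: keep only rows whose b.map_id appears in c.

(Quinn, 224); (Sara, 446)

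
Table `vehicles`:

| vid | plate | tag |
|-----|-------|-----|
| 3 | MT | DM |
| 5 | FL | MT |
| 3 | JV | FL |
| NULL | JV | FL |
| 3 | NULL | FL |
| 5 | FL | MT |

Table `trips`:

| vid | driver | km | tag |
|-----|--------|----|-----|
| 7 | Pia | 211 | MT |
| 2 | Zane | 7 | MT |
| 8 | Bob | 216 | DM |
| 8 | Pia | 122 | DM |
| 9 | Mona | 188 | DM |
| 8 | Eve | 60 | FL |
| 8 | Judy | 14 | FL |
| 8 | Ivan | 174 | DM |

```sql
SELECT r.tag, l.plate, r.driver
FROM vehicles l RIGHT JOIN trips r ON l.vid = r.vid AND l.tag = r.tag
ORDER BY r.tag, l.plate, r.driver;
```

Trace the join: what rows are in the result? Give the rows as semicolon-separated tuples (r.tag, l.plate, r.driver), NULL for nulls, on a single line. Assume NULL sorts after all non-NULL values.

RIGHT JOIN keeps every row from `trips`; unmatched rows get NULL for `vehicles`'s columns.
Matching on l.vid = r.vid AND l.tag = r.tag. A NULL in a compared column never satisfies the condition.
Matched pairs: 0; unmatched r rows kept: 8.

(DM, NULL, Bob); (DM, NULL, Ivan); (DM, NULL, Mona); (DM, NULL, Pia); (FL, NULL, Eve); (FL, NULL, Judy); (MT, NULL, Pia); (MT, NULL, Zane)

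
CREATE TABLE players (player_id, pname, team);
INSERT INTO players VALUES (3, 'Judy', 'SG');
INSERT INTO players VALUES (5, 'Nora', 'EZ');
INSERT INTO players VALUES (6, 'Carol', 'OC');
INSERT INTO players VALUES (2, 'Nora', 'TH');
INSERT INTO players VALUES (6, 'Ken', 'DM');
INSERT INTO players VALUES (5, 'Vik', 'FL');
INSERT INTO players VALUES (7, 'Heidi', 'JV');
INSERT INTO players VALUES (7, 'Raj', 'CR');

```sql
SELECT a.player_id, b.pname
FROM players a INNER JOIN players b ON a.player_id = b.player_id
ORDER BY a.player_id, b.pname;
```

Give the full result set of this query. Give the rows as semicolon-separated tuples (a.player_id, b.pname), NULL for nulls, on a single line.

INNER JOIN keeps only pairs where the ON condition holds.
Matching on a.player_id = b.player_id.
- a row (player_id=3): matches 1 b row(s) → 1 output row(s).
- a row (player_id=5): matches 2 b row(s) → 2 output row(s).
- a row (player_id=6): matches 2 b row(s) → 2 output row(s).
- a row (player_id=2): matches 1 b row(s) → 1 output row(s).
- a row (player_id=6): matches 2 b row(s) → 2 output row(s).
- a row (player_id=5): matches 2 b row(s) → 2 output row(s).
- a row (player_id=7): matches 2 b row(s) → 2 output row(s).
- a row (player_id=7): matches 2 b row(s) → 2 output row(s).

(2, Nora); (3, Judy); (5, Nora); (5, Nora); (5, Vik); (5, Vik); (6, Carol); (6, Carol); (6, Ken); (6, Ken); (7, Heidi); (7, Heidi); (7, Raj); (7, Raj)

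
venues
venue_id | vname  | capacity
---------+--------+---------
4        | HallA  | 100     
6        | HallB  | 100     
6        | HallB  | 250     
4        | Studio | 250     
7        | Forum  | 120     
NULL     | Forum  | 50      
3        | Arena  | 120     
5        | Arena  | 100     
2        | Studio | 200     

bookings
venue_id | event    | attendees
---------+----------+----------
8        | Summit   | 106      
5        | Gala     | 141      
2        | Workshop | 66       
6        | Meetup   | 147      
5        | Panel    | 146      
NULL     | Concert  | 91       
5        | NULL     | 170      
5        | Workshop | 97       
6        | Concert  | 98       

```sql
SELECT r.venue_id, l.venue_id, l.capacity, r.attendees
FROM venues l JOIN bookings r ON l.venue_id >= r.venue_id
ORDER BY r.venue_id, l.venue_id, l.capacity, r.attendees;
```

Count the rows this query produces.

INNER JOIN keeps only pairs where the ON condition holds.
Matching on l.venue_id >= r.venue_id. A NULL in a compared column never satisfies the condition.
- l (venue_id=4) pairs with 1 row(s) of r.
- l (venue_id=6) pairs with 7 row(s) of r.
- l (venue_id=6) pairs with 7 row(s) of r.
- l (venue_id=4) pairs with 1 row(s) of r.
- l (venue_id=7) pairs with 7 row(s) of r.
- l (venue_id=NULL) has no partner → excluded.
- l (venue_id=3) pairs with 1 row(s) of r.
- l (venue_id=5) pairs with 5 row(s) of r.
- l (venue_id=2) pairs with 1 row(s) of r.
Total: 30 rows.

30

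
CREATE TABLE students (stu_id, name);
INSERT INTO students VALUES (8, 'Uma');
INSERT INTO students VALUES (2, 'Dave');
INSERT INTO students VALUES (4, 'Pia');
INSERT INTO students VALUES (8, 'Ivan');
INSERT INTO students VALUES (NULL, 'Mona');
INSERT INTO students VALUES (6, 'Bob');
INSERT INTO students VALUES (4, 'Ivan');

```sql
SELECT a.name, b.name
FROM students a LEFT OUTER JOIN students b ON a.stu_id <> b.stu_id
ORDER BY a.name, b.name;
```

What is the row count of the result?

LEFT JOIN keeps every row from `students a`; unmatched rows get NULL for `students b`'s columns.
Matching on a.stu_id <> b.stu_id. A NULL in a compared column never satisfies the condition.
- stu_id=8: 4 matching b row(s), so 4 row(s) emitted.
- stu_id=2: 5 matching b row(s), so 5 row(s) emitted.
- stu_id=4: 4 matching b row(s), so 4 row(s) emitted.
- stu_id=8: 4 matching b row(s), so 4 row(s) emitted.
- stu_id=NULL: no b row matches, row kept with b columns NULL.
- stu_id=6: 5 matching b row(s), so 5 row(s) emitted.
- stu_id=4: 4 matching b row(s), so 4 row(s) emitted.
Total: 26 matched + 1 padded = 27 rows.

27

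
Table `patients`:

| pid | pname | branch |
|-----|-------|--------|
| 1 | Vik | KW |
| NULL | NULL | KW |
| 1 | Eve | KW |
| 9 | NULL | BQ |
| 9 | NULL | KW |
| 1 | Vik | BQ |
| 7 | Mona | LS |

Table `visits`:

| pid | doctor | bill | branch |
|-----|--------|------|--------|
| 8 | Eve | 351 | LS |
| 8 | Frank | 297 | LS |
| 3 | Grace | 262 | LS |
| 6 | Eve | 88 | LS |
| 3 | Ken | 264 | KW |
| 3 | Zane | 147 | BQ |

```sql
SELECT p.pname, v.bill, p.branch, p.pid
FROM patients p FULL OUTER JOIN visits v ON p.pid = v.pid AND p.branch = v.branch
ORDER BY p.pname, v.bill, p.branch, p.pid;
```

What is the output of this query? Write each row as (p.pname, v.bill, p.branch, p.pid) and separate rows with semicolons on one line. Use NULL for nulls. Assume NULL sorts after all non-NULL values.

(Eve, NULL, KW, 1); (Mona, NULL, LS, 7); (Vik, NULL, BQ, 1); (Vik, NULL, KW, 1); (NULL, 88, NULL, NULL); (NULL, 147, NULL, NULL); (NULL, 262, NULL, NULL); (NULL, 264, NULL, NULL); (NULL, 297, NULL, NULL); (NULL, 351, NULL, NULL); (NULL, NULL, BQ, 9); (NULL, NULL, KW, 9); (NULL, NULL, KW, NULL)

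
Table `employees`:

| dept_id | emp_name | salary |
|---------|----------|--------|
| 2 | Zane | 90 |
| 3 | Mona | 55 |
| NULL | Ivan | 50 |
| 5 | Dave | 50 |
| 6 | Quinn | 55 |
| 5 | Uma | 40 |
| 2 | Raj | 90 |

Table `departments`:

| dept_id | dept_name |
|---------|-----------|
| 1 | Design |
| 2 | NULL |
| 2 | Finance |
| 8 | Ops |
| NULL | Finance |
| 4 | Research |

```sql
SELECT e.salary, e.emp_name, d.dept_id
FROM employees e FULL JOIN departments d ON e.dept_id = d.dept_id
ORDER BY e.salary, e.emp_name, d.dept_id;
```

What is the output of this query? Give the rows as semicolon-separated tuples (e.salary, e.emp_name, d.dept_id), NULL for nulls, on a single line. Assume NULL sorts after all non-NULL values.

(40, Uma, NULL); (50, Dave, NULL); (50, Ivan, NULL); (55, Mona, NULL); (55, Quinn, NULL); (90, Raj, 2); (90, Raj, 2); (90, Zane, 2); (90, Zane, 2); (NULL, NULL, 1); (NULL, NULL, 4); (NULL, NULL, 8); (NULL, NULL, NULL)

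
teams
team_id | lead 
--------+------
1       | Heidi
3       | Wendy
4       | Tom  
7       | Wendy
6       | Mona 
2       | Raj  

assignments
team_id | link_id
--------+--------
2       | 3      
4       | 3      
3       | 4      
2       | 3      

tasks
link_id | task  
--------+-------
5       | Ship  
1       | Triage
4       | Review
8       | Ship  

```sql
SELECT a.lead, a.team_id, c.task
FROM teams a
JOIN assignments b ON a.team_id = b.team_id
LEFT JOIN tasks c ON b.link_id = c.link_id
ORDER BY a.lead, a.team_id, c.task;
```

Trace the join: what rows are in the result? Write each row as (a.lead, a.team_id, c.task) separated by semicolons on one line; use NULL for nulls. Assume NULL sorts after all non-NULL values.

(Raj, 2, NULL); (Raj, 2, NULL); (Tom, 4, NULL); (Wendy, 3, Review)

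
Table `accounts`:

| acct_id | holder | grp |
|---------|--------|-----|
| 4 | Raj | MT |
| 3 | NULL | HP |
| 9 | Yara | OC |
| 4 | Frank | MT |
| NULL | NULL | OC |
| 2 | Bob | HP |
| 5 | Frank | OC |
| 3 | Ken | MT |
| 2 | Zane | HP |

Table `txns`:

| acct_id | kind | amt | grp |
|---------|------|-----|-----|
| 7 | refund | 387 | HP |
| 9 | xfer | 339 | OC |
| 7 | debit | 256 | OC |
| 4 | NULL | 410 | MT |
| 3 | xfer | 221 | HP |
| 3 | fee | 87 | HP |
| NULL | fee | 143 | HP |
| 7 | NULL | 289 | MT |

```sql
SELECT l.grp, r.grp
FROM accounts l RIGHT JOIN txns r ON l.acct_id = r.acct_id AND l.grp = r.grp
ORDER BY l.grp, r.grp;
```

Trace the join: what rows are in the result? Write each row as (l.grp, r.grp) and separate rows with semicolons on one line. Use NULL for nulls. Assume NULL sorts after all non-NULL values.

RIGHT JOIN keeps every row from `txns`; unmatched rows get NULL for `accounts`'s columns.
Matching on l.acct_id = r.acct_id AND l.grp = r.grp. A NULL in a compared column never satisfies the condition.
- acct_id=4, grp=MT: 1 matching r row(s), so 1 row(s) emitted.
- acct_id=3, grp=HP: 2 matching r row(s), so 2 row(s) emitted.
- acct_id=9, grp=OC: 1 matching r row(s), so 1 row(s) emitted.
- acct_id=4, grp=MT: 1 matching r row(s), so 1 row(s) emitted.
- acct_id=NULL, grp=OC: no matching r row.
- acct_id=2, grp=HP: no matching r row.
- acct_id=5, grp=OC: no matching r row.
- acct_id=3, grp=MT: no matching r row.
- acct_id=2, grp=HP: no matching r row.
- 4 row(s) from r found no l partner → padded with NULL.
After projecting and ordering:
l.grp | r.grp
HP | HP
HP | HP
MT | MT
MT | MT
OC | OC
NULL | HP
NULL | HP
NULL | MT
NULL | OC

(HP, HP); (HP, HP); (MT, MT); (MT, MT); (OC, OC); (NULL, HP); (NULL, HP); (NULL, MT); (NULL, OC)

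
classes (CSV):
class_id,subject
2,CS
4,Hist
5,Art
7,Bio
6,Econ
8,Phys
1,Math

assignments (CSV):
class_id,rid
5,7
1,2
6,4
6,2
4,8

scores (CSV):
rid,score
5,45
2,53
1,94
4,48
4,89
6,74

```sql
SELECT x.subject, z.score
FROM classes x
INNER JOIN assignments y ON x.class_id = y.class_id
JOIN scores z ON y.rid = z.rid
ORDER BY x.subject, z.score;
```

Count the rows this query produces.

Evaluate left to right. First `classes x INNER JOIN assignments y` on class_id: 5 row(s).
Then INNER JOIN `scores z` on rid: keep only rows whose y.rid appears in z.
Result: 4 row(s).

4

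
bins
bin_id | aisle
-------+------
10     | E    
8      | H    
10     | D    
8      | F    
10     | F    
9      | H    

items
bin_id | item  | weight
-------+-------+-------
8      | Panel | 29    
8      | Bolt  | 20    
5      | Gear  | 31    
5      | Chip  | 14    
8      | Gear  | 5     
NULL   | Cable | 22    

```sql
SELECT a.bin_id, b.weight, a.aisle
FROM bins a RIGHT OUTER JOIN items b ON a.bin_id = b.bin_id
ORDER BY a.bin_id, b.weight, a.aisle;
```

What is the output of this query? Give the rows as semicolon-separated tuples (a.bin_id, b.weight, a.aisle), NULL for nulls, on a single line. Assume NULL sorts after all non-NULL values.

RIGHT JOIN keeps every row from `items`; unmatched rows get NULL for `bins`'s columns.
Matching on a.bin_id = b.bin_id. A NULL in a compared column never satisfies the condition.
- bin_id=10: no matching b row.
- bin_id=8: 3 matching b row(s), so 3 row(s) emitted.
- bin_id=10: no matching b row.
- bin_id=8: 3 matching b row(s), so 3 row(s) emitted.
- bin_id=10: no matching b row.
- bin_id=9: no matching b row.
- plus 3 unmatched b row(s), each kept with NULL a columns.
After projecting and ordering:
a.bin_id | b.weight | a.aisle
8 | 5 | F
8 | 5 | H
8 | 20 | F
8 | 20 | H
8 | 29 | F
8 | 29 | H
NULL | 14 | NULL
NULL | 22 | NULL
NULL | 31 | NULL

(8, 5, F); (8, 5, H); (8, 20, F); (8, 20, H); (8, 29, F); (8, 29, H); (NULL, 14, NULL); (NULL, 22, NULL); (NULL, 31, NULL)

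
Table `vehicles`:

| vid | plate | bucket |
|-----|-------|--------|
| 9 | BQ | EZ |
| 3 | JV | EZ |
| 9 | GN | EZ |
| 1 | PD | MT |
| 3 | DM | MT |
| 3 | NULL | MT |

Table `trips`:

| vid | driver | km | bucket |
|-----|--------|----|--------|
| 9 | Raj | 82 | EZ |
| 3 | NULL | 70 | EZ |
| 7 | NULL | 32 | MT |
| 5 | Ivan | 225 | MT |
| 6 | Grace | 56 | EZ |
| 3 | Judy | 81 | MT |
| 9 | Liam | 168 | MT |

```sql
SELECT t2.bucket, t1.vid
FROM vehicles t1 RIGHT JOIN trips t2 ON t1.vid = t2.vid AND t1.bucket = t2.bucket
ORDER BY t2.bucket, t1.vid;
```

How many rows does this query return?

9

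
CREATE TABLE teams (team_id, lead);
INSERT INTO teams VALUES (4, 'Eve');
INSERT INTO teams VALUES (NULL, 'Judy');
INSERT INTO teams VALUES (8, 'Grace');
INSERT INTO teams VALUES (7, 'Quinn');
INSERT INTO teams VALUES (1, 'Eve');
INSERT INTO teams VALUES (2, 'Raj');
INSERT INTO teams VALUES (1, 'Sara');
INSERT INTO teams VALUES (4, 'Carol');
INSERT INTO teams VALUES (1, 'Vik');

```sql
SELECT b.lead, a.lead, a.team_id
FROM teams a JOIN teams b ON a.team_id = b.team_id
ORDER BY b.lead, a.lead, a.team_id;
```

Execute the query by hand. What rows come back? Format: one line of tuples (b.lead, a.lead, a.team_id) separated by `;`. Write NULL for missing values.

INNER JOIN keeps only pairs where the ON condition holds.
Matching on a.team_id = b.team_id. A NULL in a compared column never satisfies the condition.
Matched pairs: 16.

(Carol, Carol, 4); (Carol, Eve, 4); (Eve, Carol, 4); (Eve, Eve, 1); (Eve, Eve, 4); (Eve, Sara, 1); (Eve, Vik, 1); (Grace, Grace, 8); (Quinn, Quinn, 7); (Raj, Raj, 2); (Sara, Eve, 1); (Sara, Sara, 1); (Sara, Vik, 1); (Vik, Eve, 1); (Vik, Sara, 1); (Vik, Vik, 1)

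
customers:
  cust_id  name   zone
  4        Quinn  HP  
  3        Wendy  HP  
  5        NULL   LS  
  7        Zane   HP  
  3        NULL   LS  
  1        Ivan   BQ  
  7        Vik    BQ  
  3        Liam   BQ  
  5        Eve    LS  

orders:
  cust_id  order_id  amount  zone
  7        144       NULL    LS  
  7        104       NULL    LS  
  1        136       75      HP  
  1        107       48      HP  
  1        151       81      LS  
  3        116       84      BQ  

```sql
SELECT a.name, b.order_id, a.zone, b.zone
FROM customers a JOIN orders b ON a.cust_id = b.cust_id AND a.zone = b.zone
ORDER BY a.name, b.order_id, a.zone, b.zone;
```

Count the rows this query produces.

1

INNER JOIN keeps only pairs where the ON condition holds.
Matching on a.cust_id = b.cust_id AND a.zone = b.zone.
Matched pairs: 1.
Total: 1 rows.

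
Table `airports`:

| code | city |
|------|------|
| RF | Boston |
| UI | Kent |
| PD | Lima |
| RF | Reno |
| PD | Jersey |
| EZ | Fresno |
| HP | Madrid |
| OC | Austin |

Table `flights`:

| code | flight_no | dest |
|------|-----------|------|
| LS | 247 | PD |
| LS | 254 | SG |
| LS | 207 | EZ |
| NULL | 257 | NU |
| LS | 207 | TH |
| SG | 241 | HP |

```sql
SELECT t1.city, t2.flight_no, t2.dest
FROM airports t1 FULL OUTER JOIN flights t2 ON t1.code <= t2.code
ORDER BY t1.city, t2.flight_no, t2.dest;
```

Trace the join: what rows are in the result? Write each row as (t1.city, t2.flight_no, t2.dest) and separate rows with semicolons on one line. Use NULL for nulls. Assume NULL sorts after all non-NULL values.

(Austin, 241, HP); (Boston, 241, HP); (Fresno, 207, EZ); (Fresno, 207, TH); (Fresno, 241, HP); (Fresno, 247, PD); (Fresno, 254, SG); (Jersey, 241, HP); (Kent, NULL, NULL); (Lima, 241, HP); (Madrid, 207, EZ); (Madrid, 207, TH); (Madrid, 241, HP); (Madrid, 247, PD); (Madrid, 254, SG); (Reno, 241, HP); (NULL, 257, NU)

FULL OUTER JOIN keeps every row from both sides; unmatched rows get NULL for the other side's columns.
Matching on t1.code <= t2.code. A NULL in a compared column never satisfies the condition.
Matched pairs: 15; unmatched t1 rows kept: 1; unmatched t2 rows kept: 1.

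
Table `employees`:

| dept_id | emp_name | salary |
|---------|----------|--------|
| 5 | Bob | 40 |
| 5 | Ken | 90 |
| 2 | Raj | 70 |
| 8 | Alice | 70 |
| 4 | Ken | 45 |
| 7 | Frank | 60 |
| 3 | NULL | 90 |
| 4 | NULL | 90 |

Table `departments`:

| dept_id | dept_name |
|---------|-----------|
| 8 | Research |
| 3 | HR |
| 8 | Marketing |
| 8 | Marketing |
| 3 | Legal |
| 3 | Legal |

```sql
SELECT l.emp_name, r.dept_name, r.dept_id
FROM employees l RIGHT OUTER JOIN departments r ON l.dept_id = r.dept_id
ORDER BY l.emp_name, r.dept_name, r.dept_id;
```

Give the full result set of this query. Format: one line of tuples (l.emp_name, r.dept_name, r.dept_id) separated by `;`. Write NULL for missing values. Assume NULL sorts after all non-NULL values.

RIGHT JOIN keeps every row from `departments`; unmatched rows get NULL for `employees`'s columns.
Matching on l.dept_id = r.dept_id.
- dept_id=5: no matching r row.
- dept_id=5: no matching r row.
- dept_id=2: no matching r row.
- dept_id=8: 3 matching r row(s), so 3 row(s) emitted.
- dept_id=4: no matching r row.
- dept_id=7: no matching r row.
- dept_id=3: 3 matching r row(s), so 3 row(s) emitted.
- dept_id=4: no matching r row.
- every r row matched at least one l row.
After projecting and ordering:
l.emp_name | r.dept_name | r.dept_id
Alice | Marketing | 8
Alice | Marketing | 8
Alice | Research | 8
NULL | HR | 3
NULL | Legal | 3
NULL | Legal | 3

(Alice, Marketing, 8); (Alice, Marketing, 8); (Alice, Research, 8); (NULL, HR, 3); (NULL, Legal, 3); (NULL, Legal, 3)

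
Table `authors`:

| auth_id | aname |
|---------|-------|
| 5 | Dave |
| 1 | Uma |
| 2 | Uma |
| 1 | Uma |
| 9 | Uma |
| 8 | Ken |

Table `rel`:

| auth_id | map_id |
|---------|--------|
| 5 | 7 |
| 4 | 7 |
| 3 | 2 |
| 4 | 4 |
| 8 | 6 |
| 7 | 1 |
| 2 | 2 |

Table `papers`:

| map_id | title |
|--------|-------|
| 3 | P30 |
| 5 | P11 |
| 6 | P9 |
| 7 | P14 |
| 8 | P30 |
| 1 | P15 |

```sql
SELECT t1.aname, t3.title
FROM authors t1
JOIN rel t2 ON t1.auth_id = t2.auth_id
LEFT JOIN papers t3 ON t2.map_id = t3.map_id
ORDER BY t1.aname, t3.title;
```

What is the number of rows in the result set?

3

Joins associate left-to-right: authors INNER JOIN rel on auth_id gives 3 intermediate row(s).
Then LEFT JOIN `papers t3` on map_id: each of those 3 rows is kept; rows whose t2.map_id has no match in t3 get NULL for t3's columns.
Result: 3 row(s).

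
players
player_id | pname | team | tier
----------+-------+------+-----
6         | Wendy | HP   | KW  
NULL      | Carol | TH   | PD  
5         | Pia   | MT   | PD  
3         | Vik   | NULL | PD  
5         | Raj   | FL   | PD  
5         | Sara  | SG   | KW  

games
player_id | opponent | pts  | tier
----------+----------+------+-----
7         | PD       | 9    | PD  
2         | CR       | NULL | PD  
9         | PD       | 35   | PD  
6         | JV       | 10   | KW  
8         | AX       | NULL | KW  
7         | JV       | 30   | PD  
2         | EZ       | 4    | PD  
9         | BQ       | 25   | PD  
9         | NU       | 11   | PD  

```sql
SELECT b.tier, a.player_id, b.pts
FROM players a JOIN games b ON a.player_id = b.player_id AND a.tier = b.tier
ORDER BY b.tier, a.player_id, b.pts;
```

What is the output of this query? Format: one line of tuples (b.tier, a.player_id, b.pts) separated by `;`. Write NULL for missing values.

INNER JOIN keeps only pairs where the ON condition holds.
Matching on a.player_id = b.player_id AND a.tier = b.tier. A NULL in a compared column never satisfies the condition.
- a (player_id=6, tier=KW) pairs with 1 row(s) of b.
- a (player_id=NULL, tier=PD) has no partner → excluded.
- a (player_id=5, tier=PD) has no partner → excluded.
- a (player_id=3, tier=PD) has no partner → excluded.
- a (player_id=5, tier=PD) has no partner → excluded.
- a (player_id=5, tier=KW) has no partner → excluded.
After projecting and ordering:
b.tier | a.player_id | b.pts
KW | 6 | 10

(KW, 6, 10)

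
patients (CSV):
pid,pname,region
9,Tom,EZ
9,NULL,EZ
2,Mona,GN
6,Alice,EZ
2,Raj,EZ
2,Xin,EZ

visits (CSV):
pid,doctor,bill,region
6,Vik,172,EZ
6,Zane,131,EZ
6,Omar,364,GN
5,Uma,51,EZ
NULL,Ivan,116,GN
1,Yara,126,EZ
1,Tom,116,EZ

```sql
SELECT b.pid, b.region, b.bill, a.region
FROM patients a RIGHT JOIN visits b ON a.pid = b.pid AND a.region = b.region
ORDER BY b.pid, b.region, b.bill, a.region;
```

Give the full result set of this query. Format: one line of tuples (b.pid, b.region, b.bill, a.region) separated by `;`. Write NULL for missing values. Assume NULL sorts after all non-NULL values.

RIGHT JOIN keeps every row from `visits`; unmatched rows get NULL for `patients`'s columns.
Matching on a.pid = b.pid AND a.region = b.region. A NULL in a compared column never satisfies the condition.
Matched pairs: 2; unmatched b rows kept: 5.

(1, EZ, 116, NULL); (1, EZ, 126, NULL); (5, EZ, 51, NULL); (6, EZ, 131, EZ); (6, EZ, 172, EZ); (6, GN, 364, NULL); (NULL, GN, 116, NULL)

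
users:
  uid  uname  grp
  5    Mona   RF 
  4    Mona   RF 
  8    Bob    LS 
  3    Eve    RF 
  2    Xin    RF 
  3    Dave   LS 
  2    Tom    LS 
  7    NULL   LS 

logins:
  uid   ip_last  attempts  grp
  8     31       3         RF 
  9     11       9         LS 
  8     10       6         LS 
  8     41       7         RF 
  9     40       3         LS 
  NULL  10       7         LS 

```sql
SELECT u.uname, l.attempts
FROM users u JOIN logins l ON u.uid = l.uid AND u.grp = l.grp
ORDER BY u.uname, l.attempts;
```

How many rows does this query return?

1

INNER JOIN keeps only pairs where the ON condition holds.
Matching on u.uid = l.uid AND u.grp = l.grp. A NULL in a compared column never satisfies the condition.
Matched pairs: 1.
Total: 1 rows.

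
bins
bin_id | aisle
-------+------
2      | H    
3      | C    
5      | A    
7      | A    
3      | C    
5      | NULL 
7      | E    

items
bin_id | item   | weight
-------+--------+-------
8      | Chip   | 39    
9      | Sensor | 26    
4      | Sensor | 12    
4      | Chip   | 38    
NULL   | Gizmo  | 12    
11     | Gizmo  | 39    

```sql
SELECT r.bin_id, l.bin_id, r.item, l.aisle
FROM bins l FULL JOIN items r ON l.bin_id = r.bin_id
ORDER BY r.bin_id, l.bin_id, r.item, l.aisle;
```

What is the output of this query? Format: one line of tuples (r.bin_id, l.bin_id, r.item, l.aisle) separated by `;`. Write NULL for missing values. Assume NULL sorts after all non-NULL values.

FULL OUTER JOIN keeps every row from both sides; unmatched rows get NULL for the other side's columns.
Matching on l.bin_id = r.bin_id. A NULL in a compared column never satisfies the condition.
Matched pairs: 0; unmatched l rows kept: 7; unmatched r rows kept: 6.

(4, NULL, Chip, NULL); (4, NULL, Sensor, NULL); (8, NULL, Chip, NULL); (9, NULL, Sensor, NULL); (11, NULL, Gizmo, NULL); (NULL, 2, NULL, H); (NULL, 3, NULL, C); (NULL, 3, NULL, C); (NULL, 5, NULL, A); (NULL, 5, NULL, NULL); (NULL, 7, NULL, A); (NULL, 7, NULL, E); (NULL, NULL, Gizmo, NULL)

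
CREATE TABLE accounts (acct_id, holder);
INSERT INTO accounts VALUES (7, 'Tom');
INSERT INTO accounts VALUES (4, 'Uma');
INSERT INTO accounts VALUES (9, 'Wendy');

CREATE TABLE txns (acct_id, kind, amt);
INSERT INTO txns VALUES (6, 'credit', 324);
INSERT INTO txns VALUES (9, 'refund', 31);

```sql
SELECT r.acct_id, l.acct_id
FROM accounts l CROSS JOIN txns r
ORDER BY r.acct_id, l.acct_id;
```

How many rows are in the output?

6

CROSS JOIN pairs every row of `accounts` with every row of `txns`: 3 × 2 = 6 rows.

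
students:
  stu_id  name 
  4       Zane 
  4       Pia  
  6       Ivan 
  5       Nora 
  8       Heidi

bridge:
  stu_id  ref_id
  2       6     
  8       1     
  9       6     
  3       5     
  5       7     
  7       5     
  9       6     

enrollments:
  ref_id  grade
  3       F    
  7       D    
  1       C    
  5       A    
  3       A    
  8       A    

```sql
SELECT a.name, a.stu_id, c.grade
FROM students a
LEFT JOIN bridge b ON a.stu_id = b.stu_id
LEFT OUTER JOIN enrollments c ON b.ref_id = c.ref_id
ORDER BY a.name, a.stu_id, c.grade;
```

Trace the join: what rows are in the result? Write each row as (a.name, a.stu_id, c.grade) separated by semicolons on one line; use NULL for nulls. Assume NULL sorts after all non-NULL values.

(Heidi, 8, C); (Ivan, 6, NULL); (Nora, 5, D); (Pia, 4, NULL); (Zane, 4, NULL)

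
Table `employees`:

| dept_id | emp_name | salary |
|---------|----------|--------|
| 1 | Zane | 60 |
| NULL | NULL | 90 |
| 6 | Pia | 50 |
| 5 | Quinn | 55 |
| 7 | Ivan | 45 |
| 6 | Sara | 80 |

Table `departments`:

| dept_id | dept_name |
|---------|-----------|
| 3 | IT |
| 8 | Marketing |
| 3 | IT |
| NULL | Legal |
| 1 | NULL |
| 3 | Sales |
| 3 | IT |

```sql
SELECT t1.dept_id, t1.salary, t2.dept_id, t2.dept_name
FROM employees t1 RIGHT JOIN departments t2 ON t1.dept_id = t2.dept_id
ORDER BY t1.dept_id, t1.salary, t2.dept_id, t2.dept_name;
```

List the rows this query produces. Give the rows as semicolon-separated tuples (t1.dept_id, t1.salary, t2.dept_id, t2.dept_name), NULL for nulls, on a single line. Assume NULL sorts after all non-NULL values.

(1, 60, 1, NULL); (NULL, NULL, 3, IT); (NULL, NULL, 3, IT); (NULL, NULL, 3, IT); (NULL, NULL, 3, Sales); (NULL, NULL, 8, Marketing); (NULL, NULL, NULL, Legal)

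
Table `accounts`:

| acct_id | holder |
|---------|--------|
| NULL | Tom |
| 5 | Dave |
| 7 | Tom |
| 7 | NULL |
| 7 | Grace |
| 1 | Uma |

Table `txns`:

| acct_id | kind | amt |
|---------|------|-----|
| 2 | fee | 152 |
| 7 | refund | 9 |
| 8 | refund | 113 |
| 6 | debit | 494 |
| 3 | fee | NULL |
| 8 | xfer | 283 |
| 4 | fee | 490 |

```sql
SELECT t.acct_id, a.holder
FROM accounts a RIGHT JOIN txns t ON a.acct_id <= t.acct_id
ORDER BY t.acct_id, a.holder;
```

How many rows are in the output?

20

RIGHT JOIN keeps every row from `txns`; unmatched rows get NULL for `accounts`'s columns.
Matching on a.acct_id <= t.acct_id. A NULL in a compared column never satisfies the condition.
- a[0] acct_id=NULL → no match.
- a[1] acct_id=5 → 4 match(es) in t → 4 row(s).
- a[2] acct_id=7 → 3 match(es) in t → 3 row(s).
- a[3] acct_id=7 → 3 match(es) in t → 3 row(s).
- a[4] acct_id=7 → 3 match(es) in t → 3 row(s).
- a[5] acct_id=1 → 7 match(es) in t → 7 row(s).
- every t row matched at least one a row.
Total: 20 rows.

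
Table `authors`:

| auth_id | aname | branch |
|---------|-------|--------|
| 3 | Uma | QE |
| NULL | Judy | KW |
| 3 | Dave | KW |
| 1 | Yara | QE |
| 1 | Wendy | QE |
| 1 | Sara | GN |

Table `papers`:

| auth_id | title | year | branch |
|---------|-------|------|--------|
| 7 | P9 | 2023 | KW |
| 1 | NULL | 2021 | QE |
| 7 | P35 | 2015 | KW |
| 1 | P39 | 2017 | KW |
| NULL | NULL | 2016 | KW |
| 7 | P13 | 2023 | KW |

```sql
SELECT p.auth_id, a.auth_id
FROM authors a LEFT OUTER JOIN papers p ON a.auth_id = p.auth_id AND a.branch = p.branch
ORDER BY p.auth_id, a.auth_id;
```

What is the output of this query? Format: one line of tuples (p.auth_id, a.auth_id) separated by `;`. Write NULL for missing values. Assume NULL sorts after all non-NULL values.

LEFT JOIN keeps every row from `authors`; unmatched rows get NULL for `papers`'s columns.
Matching on a.auth_id = p.auth_id AND a.branch = p.branch. A NULL in a compared column never satisfies the condition.
Matched pairs: 2; unmatched a rows kept: 4.

(1, 1); (1, 1); (NULL, 1); (NULL, 3); (NULL, 3); (NULL, NULL)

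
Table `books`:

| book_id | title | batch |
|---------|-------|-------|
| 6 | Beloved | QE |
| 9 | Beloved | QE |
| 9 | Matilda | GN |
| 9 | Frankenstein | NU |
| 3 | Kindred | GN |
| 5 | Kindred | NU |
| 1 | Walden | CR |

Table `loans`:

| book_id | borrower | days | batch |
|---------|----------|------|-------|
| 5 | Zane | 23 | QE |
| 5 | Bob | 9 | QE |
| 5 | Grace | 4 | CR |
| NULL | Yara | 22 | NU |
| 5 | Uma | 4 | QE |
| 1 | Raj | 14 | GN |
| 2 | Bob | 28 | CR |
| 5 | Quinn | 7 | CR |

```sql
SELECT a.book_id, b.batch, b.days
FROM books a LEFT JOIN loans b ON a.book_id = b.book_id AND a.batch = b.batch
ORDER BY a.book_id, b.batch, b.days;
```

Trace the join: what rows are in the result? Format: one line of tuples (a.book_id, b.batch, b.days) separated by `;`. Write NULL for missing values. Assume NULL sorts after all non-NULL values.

LEFT JOIN keeps every row from `books`; unmatched rows get NULL for `loans`'s columns.
Matching on a.book_id = b.book_id AND a.batch = b.batch. A NULL in a compared column never satisfies the condition.
- a row (book_id=6, batch=QE): no match → kept, b columns NULL.
- a row (book_id=9, batch=QE): no match → kept, b columns NULL.
- a row (book_id=9, batch=GN): no match → kept, b columns NULL.
- a row (book_id=9, batch=NU): no match → kept, b columns NULL.
- a row (book_id=3, batch=GN): no match → kept, b columns NULL.
- a row (book_id=5, batch=NU): no match → kept, b columns NULL.
- a row (book_id=1, batch=CR): no match → kept, b columns NULL.
After projecting and ordering:
a.book_id | b.batch | b.days
1 | NULL | NULL
3 | NULL | NULL
5 | NULL | NULL
6 | NULL | NULL
9 | NULL | NULL
9 | NULL | NULL
9 | NULL | NULL

(1, NULL, NULL); (3, NULL, NULL); (5, NULL, NULL); (6, NULL, NULL); (9, NULL, NULL); (9, NULL, NULL); (9, NULL, NULL)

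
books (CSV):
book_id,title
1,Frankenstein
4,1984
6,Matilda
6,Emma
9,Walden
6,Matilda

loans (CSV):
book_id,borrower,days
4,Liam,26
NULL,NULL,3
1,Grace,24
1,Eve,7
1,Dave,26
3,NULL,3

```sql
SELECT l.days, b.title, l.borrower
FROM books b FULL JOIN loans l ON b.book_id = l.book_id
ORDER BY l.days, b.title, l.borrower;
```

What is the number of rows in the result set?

10

FULL OUTER JOIN keeps every row from both sides; unmatched rows get NULL for the other side's columns.
Matching on b.book_id = l.book_id. A NULL in a compared column never satisfies the condition.
Matched pairs: 4; unmatched b rows kept: 4; unmatched l rows kept: 2.
Total: 4 matched + 6 padded = 10 rows.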